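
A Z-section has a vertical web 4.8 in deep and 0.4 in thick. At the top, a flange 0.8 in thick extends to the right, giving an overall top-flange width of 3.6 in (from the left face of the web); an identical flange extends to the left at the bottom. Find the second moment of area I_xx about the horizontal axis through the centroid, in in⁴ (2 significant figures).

I_xx ≈ 24 in⁴

Split into non-overlapping primitives; take the origin at the lower-left of the bounding box.
Web: 0.4 × 4.8, A = 1.92 in², y = 2.4 in, Ī = 3.686 in⁴.
Top flange (beyond web): 3.2 × 0.8, A = 2.56 in², y = 4.4 in, Ī = 0.1365 in⁴.
Bottom flange (beyond web): 3.2 × 0.8, A = 2.56 in², y = 0.4 in, Ī = 0.1365 in⁴.
Centroid: ȳ = ΣA·y / ΣA = 2.4 in.
Transfer each piece to the horizontal axis through the centroid using Ī + A·d² with d = y − 2.4:
  web: d = 0 in → contributes +3.686 in⁴
  top flange (beyond web): d = 2 in → contributes +10.38 in⁴
  bottom flange (beyond web): d = -2 in → contributes +10.38 in⁴
Total I = 24.44 in⁴.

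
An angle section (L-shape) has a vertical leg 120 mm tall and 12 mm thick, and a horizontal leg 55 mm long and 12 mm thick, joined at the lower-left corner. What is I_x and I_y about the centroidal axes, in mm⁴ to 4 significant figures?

I_x ≈ 2.842 × 10⁶ mm⁴, I_y ≈ 3.841 × 10⁵ mm⁴

Decompose the section into non-overlapping parts with the origin at the bottom-left of its bounding rectangle.
Vertical leg: 12 × 120, A = 1 440 mm², y = 60 mm, Ī = 1 728 000 mm⁴.
Horizontal leg (remainder): 43 × 12, A = 516 mm², y = 6 mm, Ī = 6 192 mm⁴.
Centroid: ȳ = ΣA·y / ΣA = 45.7546 mm.
Transfer each piece to the centroidal x-axis using Ī + A·d² with d = y − 45.7546:
  vertical leg: d = 14.2454 mm → contributes +2 020 221 mm⁴
  horizontal leg (remainder): d = -39.7546 mm → contributes +821 693 mm⁴
Total I = 2 841 914 mm⁴.
For the y-axis: x̄ = 13.2546 mm.
Repeating about the centroidal y-axis gives I_y = 384 069 mm⁴.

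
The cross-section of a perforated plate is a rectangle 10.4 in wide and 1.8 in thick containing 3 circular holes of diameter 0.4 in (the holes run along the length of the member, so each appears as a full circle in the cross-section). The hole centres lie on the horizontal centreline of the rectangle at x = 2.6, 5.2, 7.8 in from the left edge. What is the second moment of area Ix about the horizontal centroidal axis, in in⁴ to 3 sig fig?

Treat the section as a set of non-overlapping primitives; coordinates are from the bounding-box lower-left.
Plate: 10.4 × 1.8, A = 18.72 in², y = 0.9 in, Ī = 5.0544 in⁴.
Hole 1 (subtracted): ⌀0.4, A = 0.12566 in², y = 0.9 in, Ī = 0.0012566 in⁴.
Hole 2 (subtracted): ⌀0.4, A = 0.12566 in², y = 0.9 in, Ī = 0.0012566 in⁴.
Hole 3 (subtracted): ⌀0.4, A = 0.12566 in², y = 0.9 in, Ī = 0.0012566 in⁴.
By symmetry the centroid is at mid-height, ȳ = 0.9 in.
All pieces are centred on the horizontal centroidal axis, so I = ΣĪ (holes subtracted) = 5.0506 in⁴.

Ix ≈ 5.05 in⁴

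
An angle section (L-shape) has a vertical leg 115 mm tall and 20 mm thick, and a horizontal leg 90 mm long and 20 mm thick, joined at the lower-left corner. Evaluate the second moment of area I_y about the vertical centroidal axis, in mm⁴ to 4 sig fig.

I_y ≈ 2.411 × 10⁶ mm⁴

Break the section into simple shapes (no overlaps), measuring from the bottom-left corner of the bounding box.
Vertical leg: 20 × 115, A = 2 300 mm², x = 10 mm, Ī = 76666.7 mm⁴.
Horizontal leg (remainder): 70 × 20, A = 1 400 mm², x = 55 mm, Ī = 571 667 mm⁴.
Centroid: x̄ = ΣA·x / ΣA = 27.027 mm.
Transfer each piece to the vertical centroidal axis using Ī + A·d² with d = x − 27.027:
  vertical leg: d = -17.027 mm → contributes +743 482 mm⁴
  horizontal leg (remainder): d = 27.973 mm → contributes +1 667 149 mm⁴
Total I = 2 410 631 mm⁴.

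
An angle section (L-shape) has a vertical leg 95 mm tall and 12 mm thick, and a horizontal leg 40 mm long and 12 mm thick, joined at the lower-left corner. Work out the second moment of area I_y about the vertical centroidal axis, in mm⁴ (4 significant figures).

I_y ≈ 1.394 × 10⁵ mm⁴

Treat the section as a set of non-overlapping primitives; coordinates are from the bounding-box lower-left.
Vertical leg: 12 × 95, A = 1 140 mm², x = 6 mm, Ī = 13 680 mm⁴.
Horizontal leg (remainder): 28 × 12, A = 336 mm², x = 26 mm, Ī = 21 952 mm⁴.
Centroid: x̄ = ΣA·x / ΣA = 10.5528 mm.
Transfer each piece to the vertical centroidal axis using Ī + A·d² with d = x − 10.5528:
  vertical leg: d = -4.55285 mm → contributes +37310.4 mm⁴
  horizontal leg (remainder): d = 15.4472 mm → contributes +102 126 mm⁴
Total I = 139 437 mm⁴.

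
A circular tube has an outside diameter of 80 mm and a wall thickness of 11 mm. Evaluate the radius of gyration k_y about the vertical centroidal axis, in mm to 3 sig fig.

Break the section into simple shapes (no overlaps), measuring from the bottom-left corner of the bounding box.
Outer circle: ⌀80, A = 5026.5 mm², x = 40 mm, Ī = 2 010 619 mm⁴.
Bore (subtracted): ⌀58, A = 2642.1 mm², x = 40 mm, Ī = 555 497 mm⁴.
By symmetry the centroid is at mid-width, x̄ = 40 mm.
All pieces are centred on the vertical centroidal axis, so I = ΣĪ (holes subtracted) = 1 455 122 mm⁴.
Radius of gyration: k = √(I/A) = √(1 455 122 / 2384.5) = 24.703 mm.

k_y ≈ 24.7 mm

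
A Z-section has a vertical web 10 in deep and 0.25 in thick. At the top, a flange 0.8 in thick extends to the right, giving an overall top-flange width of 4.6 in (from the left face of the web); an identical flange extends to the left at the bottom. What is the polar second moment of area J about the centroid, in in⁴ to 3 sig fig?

J ≈ 216 in⁴

Break the section into simple shapes (no overlaps), measuring from the bottom-left corner of the bounding box.
Web: 0.25 × 10, A = 2.5 in², y = 5 in, Ī = 20.833 in⁴.
Top flange (beyond web): 4.35 × 0.8, A = 3.48 in², y = 9.6 in, Ī = 0.1856 in⁴.
Bottom flange (beyond web): 4.35 × 0.8, A = 3.48 in², y = 0.4 in, Ī = 0.1856 in⁴.
Centroid: ȳ = ΣA·y / ΣA = 5 in.
Transfer each piece to the centroidal x-axis using Ī + A·d² with d = y − 5:
  web: d = 0 in → contributes +20.833 in⁴
  top flange (beyond web): d = 4.6 in → contributes +73.822 in⁴
  bottom flange (beyond web): d = -4.6 in → contributes +73.822 in⁴
Total I = 168.48 in⁴.
For the y-axis: x̄ = 4.475 in.
Repeating about the centroidal y-axis gives I_y = 47.806 in⁴.
Polar second moment: J = I_x + I_y = 216.28 in⁴.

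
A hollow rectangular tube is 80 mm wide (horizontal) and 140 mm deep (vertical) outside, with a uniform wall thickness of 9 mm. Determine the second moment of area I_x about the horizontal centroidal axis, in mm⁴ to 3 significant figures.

I_x ≈ 8.91 × 10⁶ mm⁴

Split into non-overlapping primitives; take the origin at the lower-left of the bounding box.
Outer rectangle: 80 × 140, A = 11 200 mm², y = 70 mm, Ī = 18 293 333 mm⁴.
Inner void (subtracted): 62 × 122, A = 7 564 mm², y = 70 mm, Ī = 9 381 881 mm⁴.
By symmetry the centroid is at mid-height, ȳ = 70 mm.
All pieces are centred on the horizontal centroidal axis, so I = ΣĪ (holes subtracted) = 8 911 452 mm⁴.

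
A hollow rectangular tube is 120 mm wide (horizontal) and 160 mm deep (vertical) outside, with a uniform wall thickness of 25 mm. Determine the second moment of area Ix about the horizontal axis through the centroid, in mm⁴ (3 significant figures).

Ix ≈ 3.32 × 10⁷ mm⁴

Treat the section as a set of non-overlapping primitives; coordinates are from the bounding-box lower-left.
Outer rectangle: 120 × 160, A = 19 200 mm², y = 80 mm, Ī = 40 960 000 mm⁴.
Inner void (subtracted): 70 × 110, A = 7 700 mm², y = 80 mm, Ī = 7 764 167 mm⁴.
By symmetry the centroid is at mid-height, ȳ = 80 mm.
All pieces are centred on the horizontal axis through the centroid, so I = ΣĪ (holes subtracted) = 33 195 833 mm⁴.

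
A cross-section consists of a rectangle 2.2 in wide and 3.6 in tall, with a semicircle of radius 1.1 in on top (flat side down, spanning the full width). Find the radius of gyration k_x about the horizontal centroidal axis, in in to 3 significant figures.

Split into non-overlapping primitives; take the origin at the lower-left of the bounding box.
Rectangular body: 2.2 × 3.6, A = 7.92 in², y = 1.8 in, Ī = 8.5536 in⁴.
Semicircular cap: semicircle r = 1.1, A = 1.9007 in², y = 4.0669 in, Ī = 0.1607 in⁴.
Centroid: ȳ = ΣA·y / ΣA = 2.2387 in.
Transfer each piece to the horizontal centroidal axis using Ī + A·d² with d = y − 2.2387:
  rectangular body: d = -0.43872 in → contributes +10.078 in⁴
  semicircular cap: d = 1.8281 in → contributes +6.5129 in⁴
Total I = 16.591 in⁴.
Radius of gyration: k = √(I/A) = √(16.591 / 9.8207) = 1.2998 in.

k_x ≈ 1.30 in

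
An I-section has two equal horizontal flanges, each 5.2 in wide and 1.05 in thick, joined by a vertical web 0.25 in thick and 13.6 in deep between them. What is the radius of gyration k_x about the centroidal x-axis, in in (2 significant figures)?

Break the section into simple shapes (no overlaps), measuring from the bottom-left corner of the bounding box.
Bottom flange: 5.2 × 1.05, A = 5.46 in², y = 0.525 in, Ī = 0.5016 in⁴.
Web: 0.25 × 13.6, A = 3.4 in², y = 7.85 in, Ī = 52.41 in⁴.
Top flange: 5.2 × 1.05, A = 5.46 in², y = 15.18 in, Ī = 0.5016 in⁴.
By symmetry the centroid is at mid-height, ȳ = 7.85 in.
Transfer each piece to the centroidal x-axis using Ī + A·d² with d = y − 7.85:
  bottom flange: d = -7.325 in → contributes +293.5 in⁴
  web: d = 0 in → contributes +52.41 in⁴
  top flange: d = 7.325 in → contributes +293.5 in⁴
Total I = 639.3 in⁴.
Radius of gyration: k = √(I/A) = √(639.3 / 14.32) = 6.682 in.

k_x ≈ 6.7 in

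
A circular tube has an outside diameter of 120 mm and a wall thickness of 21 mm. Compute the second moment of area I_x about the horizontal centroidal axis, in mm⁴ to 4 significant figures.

I_x ≈ 8.362 × 10⁶ mm⁴

Treat the section as a set of non-overlapping primitives; coordinates are from the bounding-box lower-left.
Outer circle: ⌀120, A = 11309.7 mm², y = 60 mm, Ī = 10 178 760 mm⁴.
Bore (subtracted): ⌀78, A = 4778.36 mm², y = 60 mm, Ī = 1 816 972 mm⁴.
By symmetry the centroid is at mid-height, ȳ = 60 mm.
All pieces are centred on the horizontal centroidal axis, so I = ΣĪ (holes subtracted) = 8 361 788 mm⁴.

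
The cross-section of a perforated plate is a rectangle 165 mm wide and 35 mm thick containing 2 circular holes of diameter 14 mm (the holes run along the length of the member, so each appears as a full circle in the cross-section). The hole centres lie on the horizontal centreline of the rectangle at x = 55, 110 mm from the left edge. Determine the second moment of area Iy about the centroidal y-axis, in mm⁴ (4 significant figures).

Break the section into simple shapes (no overlaps), measuring from the bottom-left corner of the bounding box.
Plate: 165 × 35, A = 5 775 mm², x = 82.5 mm, Ī = 13 102 031 mm⁴.
Hole 1 (subtracted): ⌀14, A = 153.938 mm², x = 55 mm, Ī = 1885.74 mm⁴.
Hole 2 (subtracted): ⌀14, A = 153.938 mm², x = 110 mm, Ī = 1885.74 mm⁴.
By symmetry the centroid is at mid-width, x̄ = 82.5 mm.
Transfer each piece to the centroidal y-axis using Ī + A·d² with d = x − 82.5:
  plate: d = 0 mm → contributes +13 102 031 mm⁴
  hole 1: d = -27.5 mm → contributes −118 301 mm⁴
  hole 2: d = 27.5 mm → contributes −118 301 mm⁴
Total I = 12 865 428 mm⁴.

Iy ≈ 1.287 × 10⁷ mm⁴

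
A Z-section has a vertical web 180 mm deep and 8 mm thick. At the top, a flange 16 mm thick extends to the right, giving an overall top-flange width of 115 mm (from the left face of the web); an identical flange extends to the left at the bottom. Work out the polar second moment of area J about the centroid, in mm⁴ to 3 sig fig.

Break the section into simple shapes (no overlaps), measuring from the bottom-left corner of the bounding box.
Web: 8 × 180, A = 1 440 mm², y = 90 mm, Ī = 3 888 000 mm⁴.
Top flange (beyond web): 107 × 16, A = 1 712 mm², y = 172 mm, Ī = 36 523 mm⁴.
Bottom flange (beyond web): 107 × 16, A = 1 712 mm², y = 8 mm, Ī = 36 523 mm⁴.
Centroid: ȳ = ΣA·y / ΣA = 90 mm.
Transfer each piece to the centroidal x-axis using Ī + A·d² with d = y − 90:
  web: d = 0 mm → contributes +3 888 000 mm⁴
  top flange (beyond web): d = 82 mm → contributes +11 548 011 mm⁴
  bottom flange (beyond web): d = -82 mm → contributes +11 548 011 mm⁴
Total I = 26 984 021 mm⁴.
For the y-axis: x̄ = 111 mm.
Repeating about the centroidal y-axis gives I_y = 14 595 061 mm⁴.
Polar second moment: J = I_x + I_y = 41 579 083 mm⁴.

J ≈ 4.16 × 10⁷ mm⁴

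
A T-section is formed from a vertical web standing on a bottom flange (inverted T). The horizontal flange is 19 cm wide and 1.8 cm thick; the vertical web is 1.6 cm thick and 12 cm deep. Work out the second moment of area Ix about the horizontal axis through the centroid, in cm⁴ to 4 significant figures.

Split into non-overlapping primitives; take the origin at the lower-left of the bounding box.
Flange: 19 × 1.8, A = 34.2 cm², y = 0.9 cm, Ī = 9.234 cm⁴.
Web: 1.6 × 12, A = 19.2 cm², y = 7.8 cm, Ī = 230.4 cm⁴.
Centroid: ȳ = ΣA·y / ΣA = 3.3809 cm.
Transfer each piece to the horizontal axis through the centroid using Ī + A·d² with d = y − 3.3809:
  flange: d = -2.4809 cm → contributes +219.73 cm⁴
  web: d = 4.4191 cm → contributes +605.346 cm⁴
Total I = 825.077 cm⁴.

Ix ≈ 825.1 cm⁴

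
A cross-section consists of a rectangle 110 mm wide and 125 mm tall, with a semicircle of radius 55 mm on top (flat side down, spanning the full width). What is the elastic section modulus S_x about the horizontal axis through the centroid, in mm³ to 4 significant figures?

S_x ≈ 4.707 × 10⁵ mm³

Treat the section as a set of non-overlapping primitives; coordinates are from the bounding-box lower-left.
Rectangular body: 110 × 125, A = 13 750 mm², y = 62.5 mm, Ī = 17 903 646 mm⁴.
Semicircular cap: semicircle r = 55, A = 4751.66 mm², y = 148.343 mm, Ī = 1 004 345 mm⁴.
Centroid: ȳ = ΣA·y / ΣA = 84.5464 mm.
Transfer each piece to the horizontal axis through the centroid using Ī + A·d² with d = y − 84.5464:
  rectangular body: d = -22.0464 mm → contributes +24 586 760 mm⁴
  semicircular cap: d = 63.7963 mm → contributes +20 343 447 mm⁴
Total I = 44 930 206 mm⁴.
Extreme fibre distance c = 95.4536 mm; S = I/c = 470 702 mm³.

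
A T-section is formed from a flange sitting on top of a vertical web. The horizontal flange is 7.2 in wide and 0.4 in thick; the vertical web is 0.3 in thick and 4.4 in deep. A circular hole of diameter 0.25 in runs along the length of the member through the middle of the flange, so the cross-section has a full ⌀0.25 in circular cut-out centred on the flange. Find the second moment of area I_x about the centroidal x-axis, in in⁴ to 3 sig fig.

I_x ≈ 7.35 in⁴

Treat the section as a set of non-overlapping primitives; coordinates are from the bounding-box lower-left.
Flange: 7.2 × 0.4, A = 2.88 in², y = 4.6 in, Ī = 0.0384 in⁴.
Web: 0.3 × 4.4, A = 1.32 in², y = 2.2 in, Ī = 2.1296 in⁴.
Hole (subtracted): ⌀0.25, A = 0.049087 in², y = 4.6 in, Ī = 0.00019175 in⁴.
Centroid: ȳ = ΣA·y / ΣA = 3.8368 in.
Transfer each piece to the centroidal x-axis using Ī + A·d² with d = y − 3.8368:
  flange: d = 0.76321 in → contributes +1.716 in⁴
  web: d = -1.6368 in → contributes +5.666 in⁴
  hole: d = 0.76321 in → contributes −0.028784 in⁴
Total I = 7.3532 in⁴.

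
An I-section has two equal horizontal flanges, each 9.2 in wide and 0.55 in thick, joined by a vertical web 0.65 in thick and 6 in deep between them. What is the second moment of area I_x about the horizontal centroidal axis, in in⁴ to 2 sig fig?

Decompose the section into non-overlapping parts with the origin at the bottom-left of its bounding rectangle.
Bottom flange: 9.2 × 0.55, A = 5.06 in², y = 0.275 in, Ī = 0.1276 in⁴.
Web: 0.65 × 6, A = 3.9 in², y = 3.55 in, Ī = 11.7 in⁴.
Top flange: 9.2 × 0.55, A = 5.06 in², y = 6.825 in, Ī = 0.1276 in⁴.
By symmetry the centroid is at mid-height, ȳ = 3.55 in.
Transfer each piece to the horizontal centroidal axis using Ī + A·d² with d = y − 3.55:
  bottom flange: d = -3.275 in → contributes +54.4 in⁴
  web: d = 0 in → contributes +11.7 in⁴
  top flange: d = 3.275 in → contributes +54.4 in⁴
Total I = 120.5 in⁴.

I_x ≈ 120 in⁴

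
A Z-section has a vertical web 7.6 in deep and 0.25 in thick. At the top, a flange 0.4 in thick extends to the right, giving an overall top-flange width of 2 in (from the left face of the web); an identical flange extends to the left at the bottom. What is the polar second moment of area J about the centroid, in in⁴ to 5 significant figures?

Break the section into simple shapes (no overlaps), measuring from the bottom-left corner of the bounding box.
Web: 0.25 × 7.6, A = 1.9 in², y = 3.8 in, Ī = 9.145333 in⁴.
Top flange (beyond web): 1.75 × 0.4, A = 0.7 in², y = 7.4 in, Ī = 0.009333333 in⁴.
Bottom flange (beyond web): 1.75 × 0.4, A = 0.7 in², y = 0.2 in, Ī = 0.009333333 in⁴.
Centroid: ȳ = ΣA·y / ΣA = 3.8 in.
Transfer each piece to the centroidal x-axis using Ī + A·d² with d = y − 3.8:
  web: d = 0 in → contributes +9.145333 in⁴
  top flange (beyond web): d = 3.6 in → contributes +9.081333 in⁴
  bottom flange (beyond web): d = -3.6 in → contributes +9.081333 in⁴
Total I = 27.308 in⁴.
For the y-axis: x̄ = 1.875 in.
Repeating about the centroidal y-axis gives I_y = 1.767188 in⁴.
Polar second moment: J = I_x + I_y = 29.07519 in⁴.

J ≈ 29.075 in⁴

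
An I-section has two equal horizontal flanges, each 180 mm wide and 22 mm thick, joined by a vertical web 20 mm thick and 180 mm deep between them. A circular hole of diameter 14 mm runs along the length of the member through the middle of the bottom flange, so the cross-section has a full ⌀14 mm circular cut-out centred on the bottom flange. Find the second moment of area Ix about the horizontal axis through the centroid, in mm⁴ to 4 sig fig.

Treat the section as a set of non-overlapping primitives; coordinates are from the bounding-box lower-left.
Bottom flange: 180 × 22, A = 3 960 mm², y = 11 mm, Ī = 159 720 mm⁴.
Web: 20 × 180, A = 3 600 mm², y = 112 mm, Ī = 9 720 000 mm⁴.
Top flange: 180 × 22, A = 3 960 mm², y = 213 mm, Ī = 159 720 mm⁴.
Hole (subtracted): ⌀14, A = 153.938 mm², y = 11 mm, Ī = 1885.74 mm⁴.
Centroid: ȳ = ΣA·y / ΣA = 113.368 mm.
Transfer each piece to the horizontal axis through the centroid using Ī + A·d² with d = y − 113.368:
  bottom flange: d = -102.368 mm → contributes +41 657 308 mm⁴
  web: d = -1.36791 mm → contributes +9 726 736 mm⁴
  top flange: d = 99.6321 mm → contributes +39 468 872 mm⁴
  hole: d = -102.368 mm → contributes −1 615 032 mm⁴
Total I = 89 237 884 mm⁴.

Ix ≈ 8.924 × 10⁷ mm⁴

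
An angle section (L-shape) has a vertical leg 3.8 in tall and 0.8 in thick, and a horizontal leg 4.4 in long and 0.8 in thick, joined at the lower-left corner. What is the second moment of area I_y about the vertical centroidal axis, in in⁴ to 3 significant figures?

I_y ≈ 10.4 in⁴

Treat the section as a set of non-overlapping primitives; coordinates are from the bounding-box lower-left.
Vertical leg: 0.8 × 3.8, A = 3.04 in², x = 0.4 in, Ī = 0.16213 in⁴.
Horizontal leg (remainder): 3.6 × 0.8, A = 2.88 in², x = 2.6 in, Ī = 3.1104 in⁴.
Centroid: x̄ = ΣA·x / ΣA = 1.4703 in.
Transfer each piece to the vertical centroidal axis using Ī + A·d² with d = x − 1.4703:
  vertical leg: d = -1.0703 in → contributes +3.6444 in⁴
  horizontal leg (remainder): d = 1.1297 in → contributes +6.7861 in⁴
Total I = 10.431 in⁴.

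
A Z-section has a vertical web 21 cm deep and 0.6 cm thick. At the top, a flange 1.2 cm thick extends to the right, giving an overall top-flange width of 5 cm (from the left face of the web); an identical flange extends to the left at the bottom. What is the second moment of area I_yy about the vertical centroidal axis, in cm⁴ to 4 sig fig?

Split into non-overlapping primitives; take the origin at the lower-left of the bounding box.
Web: 0.6 × 21, A = 12.6 cm², x = 4.7 cm, Ī = 0.378 cm⁴.
Top flange (beyond web): 4.4 × 1.2, A = 5.28 cm², x = 7.2 cm, Ī = 8.5184 cm⁴.
Bottom flange (beyond web): 4.4 × 1.2, A = 5.28 cm², x = 2.2 cm, Ī = 8.5184 cm⁴.
Centroid: x̄ = ΣA·x / ΣA = 4.7 cm.
Transfer each piece to the vertical centroidal axis using Ī + A·d² with d = x − 4.7:
  web: d = 0 cm → contributes +0.378 cm⁴
  top flange (beyond web): d = 2.5 cm → contributes +41.5184 cm⁴
  bottom flange (beyond web): d = -2.5 cm → contributes +41.5184 cm⁴
Total I = 83.4148 cm⁴.

I_yy ≈ 83.41 cm⁴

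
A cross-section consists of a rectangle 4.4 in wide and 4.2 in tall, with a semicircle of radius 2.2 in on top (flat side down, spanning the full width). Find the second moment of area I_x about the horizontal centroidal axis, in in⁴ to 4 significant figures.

I_x ≈ 79.31 in⁴

Decompose the section into non-overlapping parts with the origin at the bottom-left of its bounding rectangle.
Rectangular body: 4.4 × 4.2, A = 18.48 in², y = 2.1 in, Ī = 27.1656 in⁴.
Semicircular cap: semicircle r = 2.2, A = 7.60265 in², y = 5.13371 in, Ī = 2.57112 in⁴.
Centroid: ȳ = ΣA·y / ΣA = 2.98428 in.
Transfer each piece to the horizontal centroidal axis using Ī + A·d² with d = y − 2.98428:
  rectangular body: d = -0.884275 in → contributes +41.6159 in⁴
  semicircular cap: d = 2.14943 in → contributes +37.6959 in⁴
Total I = 79.3118 in⁴.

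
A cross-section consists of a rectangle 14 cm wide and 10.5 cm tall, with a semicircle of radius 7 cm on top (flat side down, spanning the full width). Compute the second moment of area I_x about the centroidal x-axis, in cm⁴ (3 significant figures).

Decompose the section into non-overlapping parts with the origin at the bottom-left of its bounding rectangle.
Rectangular body: 14 × 10.5, A = 147 cm², y = 5.25 cm, Ī = 1350.6 cm⁴.
Semicircular cap: semicircle r = 7, A = 76.969 cm², y = 13.471 cm, Ī = 263.53 cm⁴.
Centroid: ȳ = ΣA·y / ΣA = 8.0752 cm.
Transfer each piece to the centroidal x-axis using Ī + A·d² with d = y − 8.0752:
  rectangular body: d = -2.8252 cm → contributes +2523.9 cm⁴
  semicircular cap: d = 5.3957 cm → contributes +2504.4 cm⁴
Total I = 5028.2 cm⁴.

I_x ≈ 5030 cm⁴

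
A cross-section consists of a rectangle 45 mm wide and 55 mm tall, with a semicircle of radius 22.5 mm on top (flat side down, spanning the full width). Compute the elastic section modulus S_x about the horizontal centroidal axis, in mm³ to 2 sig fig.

S_x ≈ 3.6 × 10⁴ mm³

Treat the section as a set of non-overlapping primitives; coordinates are from the bounding-box lower-left.
Rectangular body: 45 × 55, A = 2 475 mm², y = 27.5 mm, Ī = 623 906 mm⁴.
Semicircular cap: semicircle r = 22.5, A = 795.2 mm², y = 64.55 mm, Ī = 28 130 mm⁴.
Centroid: ȳ = ΣA·y / ΣA = 36.51 mm.
Transfer each piece to the horizontal centroidal axis using Ī + A·d² with d = y − 36.51:
  rectangular body: d = -9.009 mm → contributes +824 793 mm⁴
  semicircular cap: d = 28.04 mm → contributes +653 363 mm⁴
Total I = 1 478 157 mm⁴.
Extreme fibre distance c = 40.99 mm; S = I/c = 36 061 mm³.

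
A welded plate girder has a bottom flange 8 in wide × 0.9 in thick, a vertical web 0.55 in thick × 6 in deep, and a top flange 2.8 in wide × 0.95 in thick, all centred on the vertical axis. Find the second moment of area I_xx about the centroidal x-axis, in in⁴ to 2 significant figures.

Decompose the section into non-overlapping parts with the origin at the bottom-left of its bounding rectangle.
Bottom plate: 8 × 0.9, A = 7.2 in², y = 0.45 in, Ī = 0.486 in⁴.
Web plate: 0.55 × 6, A = 3.3 in², y = 3.9 in, Ī = 9.9 in⁴.
Top plate: 2.8 × 0.95, A = 2.66 in², y = 7.375 in, Ī = 0.2001 in⁴.
Centroid: ȳ = ΣA·y / ΣA = 2.715 in.
Transfer each piece to the centroidal x-axis using Ī + A·d² with d = y − 2.715:
  bottom plate: d = -2.265 in → contributes +37.42 in⁴
  web plate: d = 1.185 in → contributes +14.54 in⁴
  top plate: d = 4.66 in → contributes +57.97 in⁴
Total I = 109.9 in⁴.

I_xx ≈ 110 in⁴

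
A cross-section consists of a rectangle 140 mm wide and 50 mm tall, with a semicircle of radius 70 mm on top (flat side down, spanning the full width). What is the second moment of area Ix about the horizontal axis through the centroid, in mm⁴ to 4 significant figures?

Treat the section as a set of non-overlapping primitives; coordinates are from the bounding-box lower-left.
Rectangular body: 140 × 50, A = 7 000 mm², y = 25 mm, Ī = 1 458 333 mm⁴.
Semicircular cap: semicircle r = 70, A = 7696.9 mm², y = 79.7089 mm, Ī = 2 635 265 mm⁴.
Centroid: ȳ = ΣA·y / ΣA = 53.6516 mm.
Transfer each piece to the horizontal axis through the centroid using Ī + A·d² with d = y − 53.6516:
  rectangular body: d = -28.6516 mm → contributes +7 204 718 mm⁴
  semicircular cap: d = 26.0574 mm → contributes +7 861 353 mm⁴
Total I = 15 066 071 mm⁴.

Ix ≈ 1.507 × 10⁷ mm⁴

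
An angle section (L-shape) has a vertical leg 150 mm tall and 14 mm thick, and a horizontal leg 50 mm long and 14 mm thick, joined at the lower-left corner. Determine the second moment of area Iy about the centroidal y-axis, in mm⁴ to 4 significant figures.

Iy ≈ 3.428 × 10⁵ mm⁴

Decompose the section into non-overlapping parts with the origin at the bottom-left of its bounding rectangle.
Vertical leg: 14 × 150, A = 2 100 mm², x = 7 mm, Ī = 34 300 mm⁴.
Horizontal leg (remainder): 36 × 14, A = 504 mm², x = 32 mm, Ī = 54 432 mm⁴.
Centroid: x̄ = ΣA·x / ΣA = 11.8387 mm.
Transfer each piece to the centroidal y-axis using Ī + A·d² with d = x − 11.8387:
  vertical leg: d = -4.83871 mm → contributes +83467.5 mm⁴
  horizontal leg (remainder): d = 20.1613 mm → contributes +259 297 mm⁴
Total I = 342 764 mm⁴.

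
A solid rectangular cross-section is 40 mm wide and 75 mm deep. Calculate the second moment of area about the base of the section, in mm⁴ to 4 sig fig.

I_base ≈ 5.625 × 10⁶ mm⁴

The section: 40 × 75, A = 3 000 mm², y = 37.5 mm, Ī = 1 406 250 mm⁴.
Transfer it to the base of the section using Ī + A·d² with d = y − 0:
  the section: d = 37.5 mm → contributes +5 625 000 mm⁴
Total I = 5 625 000 mm⁴.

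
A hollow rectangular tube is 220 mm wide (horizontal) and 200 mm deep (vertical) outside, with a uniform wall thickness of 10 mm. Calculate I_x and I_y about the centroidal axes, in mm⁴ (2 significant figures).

I_x ≈ 4.9 × 10⁷ mm⁴, I_y ≈ 5.7 × 10⁷ mm⁴

Treat the section as a set of non-overlapping primitives; coordinates are from the bounding-box lower-left.
Outer rectangle: 220 × 200, A = 44 000 mm², y = 100 mm, Ī = 146 666 667 mm⁴.
Inner void (subtracted): 200 × 180, A = 36 000 mm², y = 100 mm, Ī = 97 200 000 mm⁴.
By symmetry the centroid is at mid-height, ȳ = 100 mm.
All pieces are centred on the centroidal x-axis, so I = ΣĪ (holes subtracted) = 49 466 667 mm⁴.
Repeating about the centroidal y-axis gives I_y = 57 466 667 mm⁴.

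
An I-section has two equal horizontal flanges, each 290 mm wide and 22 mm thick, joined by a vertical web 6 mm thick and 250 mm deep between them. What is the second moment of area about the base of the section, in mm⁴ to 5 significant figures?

I_base ≈ 5.5248 × 10⁸ mm⁴

Treat the section as a set of non-overlapping primitives; coordinates are from the bounding-box lower-left.
Bottom flange: 290 × 22, A = 6 380 mm², y = 11 mm, Ī = 257326.7 mm⁴.
Web: 6 × 250, A = 1 500 mm², y = 147 mm, Ī = 7 812 500 mm⁴.
Top flange: 290 × 22, A = 6 380 mm², y = 283 mm, Ī = 257326.7 mm⁴.
Transfer each piece to the bottom edge using Ī + A·d² with d = y − 0:
  bottom flange: d = 11 mm → contributes +1 029 307 mm⁴
  web: d = 147 mm → contributes +40 226 000 mm⁴
  top flange: d = 283 mm → contributes +511 225 147 mm⁴
Total I = 552 480 453 mm⁴.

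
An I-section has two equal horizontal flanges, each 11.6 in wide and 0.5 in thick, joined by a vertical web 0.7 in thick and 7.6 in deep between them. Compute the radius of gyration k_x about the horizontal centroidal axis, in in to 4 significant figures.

Decompose the section into non-overlapping parts with the origin at the bottom-left of its bounding rectangle.
Bottom flange: 11.6 × 0.5, A = 5.8 in², y = 0.25 in, Ī = 0.120833 in⁴.
Web: 0.7 × 7.6, A = 5.32 in², y = 4.3 in, Ī = 25.6069 in⁴.
Top flange: 11.6 × 0.5, A = 5.8 in², y = 8.35 in, Ī = 0.120833 in⁴.
By symmetry the centroid is at mid-height, ȳ = 4.3 in.
Transfer each piece to the horizontal centroidal axis using Ī + A·d² with d = y − 4.3:
  bottom flange: d = -4.05 in → contributes +95.2553 in⁴
  web: d = 0 in → contributes +25.6069 in⁴
  top flange: d = 4.05 in → contributes +95.2553 in⁴
Total I = 216.118 in⁴.
Radius of gyration: k = √(I/A) = √(216.118 / 16.92) = 3.57392 in.

k_x ≈ 3.574 in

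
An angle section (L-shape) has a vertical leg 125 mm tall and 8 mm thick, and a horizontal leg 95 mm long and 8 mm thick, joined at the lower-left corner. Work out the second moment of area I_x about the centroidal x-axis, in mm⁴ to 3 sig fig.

I_x ≈ 2.71 × 10⁶ mm⁴

Decompose the section into non-overlapping parts with the origin at the bottom-left of its bounding rectangle.
Vertical leg: 8 × 125, A = 1 000 mm², y = 62.5 mm, Ī = 1 302 083 mm⁴.
Horizontal leg (remainder): 87 × 8, A = 696 mm², y = 4 mm, Ī = 3 712 mm⁴.
Centroid: ȳ = ΣA·y / ΣA = 38.493 mm.
Transfer each piece to the centroidal x-axis using Ī + A·d² with d = y − 38.493:
  vertical leg: d = 24.007 mm → contributes +1 878 423 mm⁴
  horizontal leg (remainder): d = -34.493 mm → contributes +831 786 mm⁴
Total I = 2 710 209 mm⁴.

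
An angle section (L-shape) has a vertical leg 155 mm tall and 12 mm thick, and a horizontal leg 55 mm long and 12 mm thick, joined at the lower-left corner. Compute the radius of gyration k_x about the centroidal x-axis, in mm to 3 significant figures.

Break the section into simple shapes (no overlaps), measuring from the bottom-left corner of the bounding box.
Vertical leg: 12 × 155, A = 1 860 mm², y = 77.5 mm, Ī = 3 723 875 mm⁴.
Horizontal leg (remainder): 43 × 12, A = 516 mm², y = 6 mm, Ī = 6 192 mm⁴.
Centroid: ȳ = ΣA·y / ΣA = 61.972 mm.
Transfer each piece to the centroidal x-axis using Ī + A·d² with d = y − 61.972:
  vertical leg: d = 15.528 mm → contributes +4 172 343 mm⁴
  horizontal leg (remainder): d = -55.972 mm → contributes +1 622 763 mm⁴
Total I = 5 795 106 mm⁴.
Radius of gyration: k = √(I/A) = √(5 795 106 / 2 376) = 49.386 mm.

k_x ≈ 49.4 mm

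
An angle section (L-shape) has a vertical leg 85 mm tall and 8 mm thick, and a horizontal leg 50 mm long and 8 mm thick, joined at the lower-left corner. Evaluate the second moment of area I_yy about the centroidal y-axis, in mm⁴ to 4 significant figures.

Split into non-overlapping primitives; take the origin at the lower-left of the bounding box.
Vertical leg: 8 × 85, A = 680 mm², x = 4 mm, Ī = 3626.67 mm⁴.
Horizontal leg (remainder): 42 × 8, A = 336 mm², x = 29 mm, Ī = 49 392 mm⁴.
Centroid: x̄ = ΣA·x / ΣA = 12.2677 mm.
Transfer each piece to the centroidal y-axis using Ī + A·d² with d = x − 12.2677:
  vertical leg: d = -8.26772 mm → contributes +50108.2 mm⁴
  horizontal leg (remainder): d = 16.7323 mm → contributes +143 462 mm⁴
Total I = 193 570 mm⁴.

I_yy ≈ 1.936 × 10⁵ mm⁴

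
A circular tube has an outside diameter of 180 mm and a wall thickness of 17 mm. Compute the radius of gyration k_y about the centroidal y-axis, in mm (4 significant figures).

Break the section into simple shapes (no overlaps), measuring from the bottom-left corner of the bounding box.
Outer circle: ⌀180, A = 25446.9 mm², x = 90 mm, Ī = 51 529 974 mm⁴.
Bore (subtracted): ⌀146, A = 16741.5 mm², x = 90 mm, Ī = 22 303 926 mm⁴.
By symmetry the centroid is at mid-width, x̄ = 90 mm.
All pieces are centred on the centroidal y-axis, so I = ΣĪ (holes subtracted) = 29 226 047 mm⁴.
Radius of gyration: k = √(I/A) = √(29 226 047 / 8705.35) = 57.9418 mm.

k_y ≈ 57.94 mm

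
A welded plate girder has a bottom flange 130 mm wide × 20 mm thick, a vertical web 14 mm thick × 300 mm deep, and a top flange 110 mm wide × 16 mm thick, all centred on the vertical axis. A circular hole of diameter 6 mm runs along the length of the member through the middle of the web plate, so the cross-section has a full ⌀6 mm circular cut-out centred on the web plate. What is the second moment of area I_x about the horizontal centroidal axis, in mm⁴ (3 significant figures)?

Break the section into simple shapes (no overlaps), measuring from the bottom-left corner of the bounding box.
Bottom plate: 130 × 20, A = 2 600 mm², y = 10 mm, Ī = 86 667 mm⁴.
Web plate: 14 × 300, A = 4 200 mm², y = 170 mm, Ī = 31 500 000 mm⁴.
Top plate: 110 × 16, A = 1 760 mm², y = 328 mm, Ī = 37 547 mm⁴.
Hole (subtracted): ⌀6, A = 28.274 mm², y = 170 mm, Ī = 63.617 mm⁴.
Centroid: ȳ = ΣA·y / ΣA = 153.83 mm.
Transfer each piece to the horizontal centroidal axis using Ī + A·d² with d = y − 153.83:
  bottom plate: d = -143.83 mm → contributes +53 876 377 mm⁴
  web plate: d = 16.166 mm → contributes +32 597 564 mm⁴
  top plate: d = 174.17 mm → contributes +53 424 748 mm⁴
  hole: d = 16.166 mm → contributes −7452.4 mm⁴
Total I = 139 891 238 mm⁴.

I_x ≈ 1.40 × 10⁸ mm⁴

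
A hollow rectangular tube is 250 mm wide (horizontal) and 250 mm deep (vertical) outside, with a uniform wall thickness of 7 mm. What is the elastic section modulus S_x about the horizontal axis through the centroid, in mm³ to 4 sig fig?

S_x ≈ 5.361 × 10⁵ mm³

Treat the section as a set of non-overlapping primitives; coordinates are from the bounding-box lower-left.
Outer rectangle: 250 × 250, A = 62 500 mm², y = 125 mm, Ī = 325 520 833 mm⁴.
Inner void (subtracted): 236 × 236, A = 55 696 mm², y = 125 mm, Ī = 258 503 701 mm⁴.
By symmetry the centroid is at mid-height, ȳ = 125 mm.
All pieces are centred on the horizontal axis through the centroid, so I = ΣĪ (holes subtracted) = 67 017 132 mm⁴.
Extreme fibre distance c = 125 mm; S = I/c = 536 137 mm³.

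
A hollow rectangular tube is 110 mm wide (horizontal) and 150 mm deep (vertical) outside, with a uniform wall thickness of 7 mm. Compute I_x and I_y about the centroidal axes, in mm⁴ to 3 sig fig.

I_x ≈ 1.08 × 10⁷ mm⁴, I_y ≈ 6.61 × 10⁶ mm⁴

Decompose the section into non-overlapping parts with the origin at the bottom-left of its bounding rectangle.
Outer rectangle: 110 × 150, A = 16 500 mm², y = 75 mm, Ī = 30 937 500 mm⁴.
Inner void (subtracted): 96 × 136, A = 13 056 mm², y = 75 mm, Ī = 20 123 648 mm⁴.
By symmetry the centroid is at mid-height, ȳ = 75 mm.
All pieces are centred on the centroidal x-axis, so I = ΣĪ (holes subtracted) = 10 813 852 mm⁴.
Repeating about the centroidal y-axis gives I_y = 6 610 492 mm⁴.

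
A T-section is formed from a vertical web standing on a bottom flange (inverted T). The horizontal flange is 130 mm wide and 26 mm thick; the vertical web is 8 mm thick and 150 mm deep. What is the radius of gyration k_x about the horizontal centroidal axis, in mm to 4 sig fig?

k_x ≈ 45.06 mm

Treat the section as a set of non-overlapping primitives; coordinates are from the bounding-box lower-left.
Flange: 130 × 26, A = 3 380 mm², y = 13 mm, Ī = 190 407 mm⁴.
Web: 8 × 150, A = 1 200 mm², y = 101 mm, Ī = 2 250 000 mm⁴.
Centroid: ȳ = ΣA·y / ΣA = 36.0568 mm.
Transfer each piece to the horizontal centroidal axis using Ī + A·d² with d = y − 36.0568:
  flange: d = -23.0568 mm → contributes +1 987 264 mm⁴
  web: d = 64.9432 mm → contributes +7 311 148 mm⁴
Total I = 9 298 412 mm⁴.
Radius of gyration: k = √(I/A) = √(9 298 412 / 4 580) = 45.058 mm.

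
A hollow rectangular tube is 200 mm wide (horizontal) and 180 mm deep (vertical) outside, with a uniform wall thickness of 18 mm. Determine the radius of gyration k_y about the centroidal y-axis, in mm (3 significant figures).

Decompose the section into non-overlapping parts with the origin at the bottom-left of its bounding rectangle.
Outer rectangle: 200 × 180, A = 36 000 mm², x = 100 mm, Ī = 120 000 000 mm⁴.
Inner void (subtracted): 164 × 144, A = 23 616 mm², x = 100 mm, Ī = 52 931 328 mm⁴.
By symmetry the centroid is at mid-width, x̄ = 100 mm.
All pieces are centred on the centroidal y-axis, so I = ΣĪ (holes subtracted) = 67 068 672 mm⁴.
Radius of gyration: k = √(I/A) = √(67 068 672 / 12 384) = 73.592 mm.

k_y ≈ 73.6 mm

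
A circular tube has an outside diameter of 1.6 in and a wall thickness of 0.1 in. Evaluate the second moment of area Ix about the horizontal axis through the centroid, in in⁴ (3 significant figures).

Ix ≈ 0.133 in⁴

Split into non-overlapping primitives; take the origin at the lower-left of the bounding box.
Outer circle: ⌀1.6, A = 2.0106 in², y = 0.8 in, Ī = 0.3217 in⁴.
Bore (subtracted): ⌀1.4, A = 1.5394 in², y = 0.8 in, Ī = 0.18857 in⁴.
By symmetry the centroid is at mid-height, ȳ = 0.8 in.
All pieces are centred on the horizontal axis through the centroid, so I = ΣĪ (holes subtracted) = 0.13312 in⁴.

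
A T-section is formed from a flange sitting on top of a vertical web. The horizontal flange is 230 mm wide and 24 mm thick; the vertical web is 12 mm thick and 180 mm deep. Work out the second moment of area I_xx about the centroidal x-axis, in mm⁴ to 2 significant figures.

I_xx ≈ 2.2 × 10⁷ mm⁴

Decompose the section into non-overlapping parts with the origin at the bottom-left of its bounding rectangle.
Flange: 230 × 24, A = 5 520 mm², y = 192 mm, Ī = 264 960 mm⁴.
Web: 12 × 180, A = 2 160 mm², y = 90 mm, Ī = 5 832 000 mm⁴.
Centroid: ȳ = ΣA·y / ΣA = 163.3 mm.
Transfer each piece to the centroidal x-axis using Ī + A·d² with d = y − 163.3:
  flange: d = 28.69 mm → contributes +4 807 769 mm⁴
  web: d = -73.31 mm → contributes +17 441 401 mm⁴
Total I = 22 249 170 mm⁴.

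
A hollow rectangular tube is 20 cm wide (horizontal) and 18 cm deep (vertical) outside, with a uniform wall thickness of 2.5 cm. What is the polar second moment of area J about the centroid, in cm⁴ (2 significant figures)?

Split into non-overlapping primitives; take the origin at the lower-left of the bounding box.
Outer rectangle: 20 × 18, A = 360 cm², y = 9 cm, Ī = 9 720 cm⁴.
Inner void (subtracted): 15 × 13, A = 195 cm², y = 9 cm, Ī = 2 746 cm⁴.
By symmetry the centroid is at mid-height, ȳ = 9 cm.
All pieces are centred on the centroidal x-axis, so I = ΣĪ (holes subtracted) = 6 974 cm⁴.
Repeating about the centroidal y-axis gives I_y = 8 344 cm⁴.
Polar second moment: J = I_x + I_y = 15 318 cm⁴.

J ≈ 1.5 × 10⁴ cm⁴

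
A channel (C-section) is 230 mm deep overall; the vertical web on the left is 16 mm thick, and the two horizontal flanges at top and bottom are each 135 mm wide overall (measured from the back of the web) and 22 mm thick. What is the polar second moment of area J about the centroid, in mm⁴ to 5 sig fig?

Break the section into simple shapes (no overlaps), measuring from the bottom-left corner of the bounding box.
Web: 16 × 230, A = 3 680 mm², y = 115 mm, Ī = 16 222 667 mm⁴.
Top flange (beyond web): 119 × 22, A = 2 618 mm², y = 219 mm, Ī = 105592.7 mm⁴.
Bottom flange (beyond web): 119 × 22, A = 2 618 mm², y = 11 mm, Ī = 105592.7 mm⁴.
By symmetry the centroid is at mid-height, ȳ = 115 mm.
Transfer each piece to the centroidal x-axis using Ī + A·d² with d = y − 115:
  web: d = 0 mm → contributes +16 222 667 mm⁴
  top flange (beyond web): d = 104 mm → contributes +28 421 881 mm⁴
  bottom flange (beyond web): d = -104 mm → contributes +28 421 881 mm⁴
Total I = 73 066 428 mm⁴.
For the y-axis: x̄ = 47.63997 mm.
Repeating about the centroidal y-axis gives I_y = 16 103 992 mm⁴.
Polar second moment: J = I_x + I_y = 89 170 420 mm⁴.

J ≈ 8.9170 × 10⁷ mm⁴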